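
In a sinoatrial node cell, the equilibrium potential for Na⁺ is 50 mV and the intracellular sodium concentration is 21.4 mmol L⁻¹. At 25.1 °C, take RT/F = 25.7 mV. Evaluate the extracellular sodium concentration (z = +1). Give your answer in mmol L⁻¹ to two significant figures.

150 mmol L⁻¹

Nernst: E = (25.7/1) · ln([out]/[in]), so ln([out]/[in]) = 50.0 × 1 / 25.7 = 1.9455.
[out]/[in] = e^(1.9455) = 6.997.
[out] = 6.997 × 21.4 = 149.7 mmol L⁻¹.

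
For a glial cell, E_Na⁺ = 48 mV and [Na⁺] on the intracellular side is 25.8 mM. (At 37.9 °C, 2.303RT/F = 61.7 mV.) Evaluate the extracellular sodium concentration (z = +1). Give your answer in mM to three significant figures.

Nernst: E = (61.7/1) · log₁₀([out]/[in]), so log₁₀([out]/[in]) = 48.0 × 1 / 61.7 = 0.7780.
[out]/[in] = 10^(0.7780) = 5.997.
[out] = 5.997 × 25.8 = 154.7 mM.

155 mM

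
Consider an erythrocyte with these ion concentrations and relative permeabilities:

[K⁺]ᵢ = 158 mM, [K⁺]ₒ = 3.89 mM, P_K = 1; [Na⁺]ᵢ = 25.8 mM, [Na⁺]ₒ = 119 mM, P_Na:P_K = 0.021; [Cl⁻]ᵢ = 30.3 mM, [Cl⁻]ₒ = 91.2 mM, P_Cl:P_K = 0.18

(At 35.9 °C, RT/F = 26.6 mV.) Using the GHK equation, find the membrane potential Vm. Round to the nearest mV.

-72 mV

Vm = 26.6 · ln[(Σ P·[cation]ₒ + Σ P·[anion]ᵢ) / (Σ P·[cation]ᵢ + Σ P·[anion]ₒ)]
Numerator = 1×3.89 + 0.021×119 + 0.18×30.3 = 11.84
Denominator = 1×158 + 0.021×25.8 + 0.18×91.2 = 175
Vm = 26.6 · ln(0.067691) = 26.6 × (-2.6928) = -71.63 mV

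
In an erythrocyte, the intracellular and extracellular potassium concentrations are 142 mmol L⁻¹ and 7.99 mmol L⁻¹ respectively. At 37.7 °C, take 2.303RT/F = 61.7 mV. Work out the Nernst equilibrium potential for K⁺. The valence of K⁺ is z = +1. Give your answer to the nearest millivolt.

-77 mV

E = (61.7/z) · log₁₀([K⁺]_out/[K⁺]_in) with z = +1.
= (61.7/1) · log₁₀(7.99/142) = 61.70 · log₁₀(0.05627)
= 61.70 · (-1.2497) = -77.11 mV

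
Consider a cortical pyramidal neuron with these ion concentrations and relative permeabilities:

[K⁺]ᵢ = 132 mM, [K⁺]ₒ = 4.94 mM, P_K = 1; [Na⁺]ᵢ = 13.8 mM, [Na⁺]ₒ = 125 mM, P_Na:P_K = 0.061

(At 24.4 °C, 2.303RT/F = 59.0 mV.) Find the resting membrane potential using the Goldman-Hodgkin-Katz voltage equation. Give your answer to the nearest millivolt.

Vm = 59.0 · log₁₀[(Σ P·[cation]ₒ + Σ P·[anion]ᵢ) / (Σ P·[cation]ᵢ + Σ P·[anion]ₒ)]
Numerator = 1×4.94 + 0.061×125 = 12.57
Denominator = 1×132 + 0.061×13.8 = 132.8
Vm = 59.0 · log₁₀(0.094586) = 59.0 × (-1.0242) = -60.43 mV

-60 mV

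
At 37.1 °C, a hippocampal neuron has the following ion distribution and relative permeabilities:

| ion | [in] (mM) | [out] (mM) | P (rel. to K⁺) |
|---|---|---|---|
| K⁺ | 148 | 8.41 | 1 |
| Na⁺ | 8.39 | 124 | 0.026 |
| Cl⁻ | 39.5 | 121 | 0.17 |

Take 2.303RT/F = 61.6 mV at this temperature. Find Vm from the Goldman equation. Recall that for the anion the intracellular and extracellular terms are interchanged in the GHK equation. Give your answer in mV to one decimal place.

Vm = 61.6 · log₁₀[(Σ P·[cation]ₒ + Σ P·[anion]ᵢ) / (Σ P·[cation]ᵢ + Σ P·[anion]ₒ)]
Numerator = 1×8.41 + 0.026×124 + 0.17×39.5 = 18.35
Denominator = 1×148 + 0.026×8.39 + 0.17×121 = 168.8
Vm = 61.6 · log₁₀(0.10871) = 61.6 × (-0.9637) = -59.37 mV

-59.4 mV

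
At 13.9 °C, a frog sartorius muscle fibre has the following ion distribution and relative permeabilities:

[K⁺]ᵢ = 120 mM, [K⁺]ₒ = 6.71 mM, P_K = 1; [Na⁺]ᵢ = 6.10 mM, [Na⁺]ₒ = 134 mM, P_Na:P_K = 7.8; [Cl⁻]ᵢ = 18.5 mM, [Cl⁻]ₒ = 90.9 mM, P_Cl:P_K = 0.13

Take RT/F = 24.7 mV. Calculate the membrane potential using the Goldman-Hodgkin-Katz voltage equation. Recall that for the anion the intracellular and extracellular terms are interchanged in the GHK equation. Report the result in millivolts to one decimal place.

43.7 mV

Vm = 24.7 · ln[(Σ P·[cation]ₒ + Σ P·[anion]ᵢ) / (Σ P·[cation]ᵢ + Σ P·[anion]ₒ)]
Numerator = 1×6.71 + 7.8×134 + 0.13×18.5 = 1054
Denominator = 1×120 + 7.8×6.10 + 0.13×90.9 = 179.4
Vm = 24.7 · ln(5.877) = 24.7 × (1.7710) = 43.74 mV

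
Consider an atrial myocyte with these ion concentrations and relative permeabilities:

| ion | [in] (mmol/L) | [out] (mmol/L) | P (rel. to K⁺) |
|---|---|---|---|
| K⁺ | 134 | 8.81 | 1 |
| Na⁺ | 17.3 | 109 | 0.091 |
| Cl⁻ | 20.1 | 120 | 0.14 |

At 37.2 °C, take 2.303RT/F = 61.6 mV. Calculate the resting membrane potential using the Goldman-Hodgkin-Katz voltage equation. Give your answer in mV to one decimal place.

Vm = 61.6 · log₁₀[(Σ P·[cation]ₒ + Σ P·[anion]ᵢ) / (Σ P·[cation]ᵢ + Σ P·[anion]ₒ)]
Numerator = 1×8.81 + 0.091×109 + 0.14×20.1 = 21.54
Denominator = 1×134 + 0.091×17.3 + 0.14×120 = 152.4
Vm = 61.6 · log₁₀(0.14138) = 61.6 × (-0.8496) = -52.34 mV

-52.3 mV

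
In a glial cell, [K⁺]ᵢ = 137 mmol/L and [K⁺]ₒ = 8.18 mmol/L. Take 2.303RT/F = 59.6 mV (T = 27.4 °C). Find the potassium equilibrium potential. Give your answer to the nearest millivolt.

-73 mV

E = (59.6/z) · log₁₀([K⁺]_out/[K⁺]_in) with z = +1.
= (59.6/1) · log₁₀(8.18/137) = 59.60 · log₁₀(0.05971)
= 59.60 · (-1.2240) = -72.95 mV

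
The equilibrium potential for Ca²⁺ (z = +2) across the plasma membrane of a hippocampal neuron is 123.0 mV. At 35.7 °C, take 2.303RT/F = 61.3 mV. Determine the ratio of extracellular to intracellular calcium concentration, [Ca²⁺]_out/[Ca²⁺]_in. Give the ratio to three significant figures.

10300

log₁₀([out]/[in]) = E·z/(61.3) = 123.0 × 2 / 61.3 = 4.0131
[out]/[in] = 10^(4.0131) = 1.031e+04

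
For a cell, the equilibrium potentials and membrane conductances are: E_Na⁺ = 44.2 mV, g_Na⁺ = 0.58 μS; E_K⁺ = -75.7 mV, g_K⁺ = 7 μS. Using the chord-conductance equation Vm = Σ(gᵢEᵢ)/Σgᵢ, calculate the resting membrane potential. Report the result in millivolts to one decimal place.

Σ gᵢEᵢ = 0.58·(44.2) + 7·(-75.7) = -504.26
Σ gᵢ = 0.58 + 7 = 7.58
Vm = -504.26 / 7.58 = -66.53 mV

-66.5 mV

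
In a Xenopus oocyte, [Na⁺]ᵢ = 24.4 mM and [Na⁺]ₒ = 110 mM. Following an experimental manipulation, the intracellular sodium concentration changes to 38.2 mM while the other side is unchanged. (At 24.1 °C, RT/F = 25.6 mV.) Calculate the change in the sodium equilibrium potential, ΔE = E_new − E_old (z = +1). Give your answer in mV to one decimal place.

-11.5 mV

E_old = (25.6/1)·ln(110/24.4) = 38.55 mV
E_new = (25.6/1)·ln(110/38.2) = 27.08 mV
ΔE = 27.08 − (38.55) = -11.48 mV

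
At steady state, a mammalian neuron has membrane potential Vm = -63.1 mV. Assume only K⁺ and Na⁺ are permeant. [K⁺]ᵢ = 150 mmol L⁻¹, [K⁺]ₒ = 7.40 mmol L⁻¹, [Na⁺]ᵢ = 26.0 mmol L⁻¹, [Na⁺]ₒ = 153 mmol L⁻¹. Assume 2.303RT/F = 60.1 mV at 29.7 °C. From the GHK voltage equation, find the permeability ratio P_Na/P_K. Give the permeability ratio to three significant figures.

0.0396

Let α = P_Na/P_K. GHK: Vm = 60.1·log₁₀[(Kₒ + α·Naₒ)/(Kᵢ + α·Naᵢ)].
10^(Vm/60.1) = 10^(-63.1/60.1) = 0.089142
So 0.089142·(Kᵢ + α·Naᵢ) = Kₒ + α·Naₒ → α = (0.089142·150.0 − 7.4) / (153.0 − 0.089142·26.0)
α = (13.37 − 7.4) / (153.0 − 2.318) = 5.971/150.7 = 0.03963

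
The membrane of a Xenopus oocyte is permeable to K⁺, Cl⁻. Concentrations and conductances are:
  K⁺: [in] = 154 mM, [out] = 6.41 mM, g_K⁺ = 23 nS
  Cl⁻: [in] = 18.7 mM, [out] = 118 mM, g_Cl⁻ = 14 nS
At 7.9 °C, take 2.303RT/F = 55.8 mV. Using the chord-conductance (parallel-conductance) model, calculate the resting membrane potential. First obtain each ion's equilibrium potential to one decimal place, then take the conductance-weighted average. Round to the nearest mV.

E_K⁺ = (55.8/1)·log₁₀(6.41/154) = -77.0 mV
E_Cl⁻ = (55.8/-1)·log₁₀(118/18.7) = -44.6 mV
Vm = (Σ gᵢEᵢ)/(Σ gᵢ) = (23·-77.0 + 14·-44.6) / (23 + 14)
= -2395.40 / 37 = -64.74 mV

-65 mV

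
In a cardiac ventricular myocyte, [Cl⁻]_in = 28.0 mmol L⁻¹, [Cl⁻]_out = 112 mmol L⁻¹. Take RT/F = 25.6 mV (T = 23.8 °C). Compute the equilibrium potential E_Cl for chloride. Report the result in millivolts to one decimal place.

E = (25.6/z) · ln([Cl⁻]_out/[Cl⁻]_in) with z = -1.
For an anion, dividing by z = -1 reverses the sign.
= (25.6/-1) · ln(112/28.0) = -25.60 · ln(4)
= -25.60 · (1.3863) = -35.49 mV

-35.5 mV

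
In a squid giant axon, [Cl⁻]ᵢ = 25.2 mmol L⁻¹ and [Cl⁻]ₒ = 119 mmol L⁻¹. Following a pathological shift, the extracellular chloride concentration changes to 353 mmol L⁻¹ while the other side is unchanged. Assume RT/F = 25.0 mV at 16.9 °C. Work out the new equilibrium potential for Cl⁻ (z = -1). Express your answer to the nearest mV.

After the shift: [Cl⁻]_out = 353, [Cl⁻]_in = 25.2 mmol L⁻¹.
E_new = (25.0/-1)·ln(353/25.2) = -25.00 · (2.6396) = -65.99 mV

-66 mV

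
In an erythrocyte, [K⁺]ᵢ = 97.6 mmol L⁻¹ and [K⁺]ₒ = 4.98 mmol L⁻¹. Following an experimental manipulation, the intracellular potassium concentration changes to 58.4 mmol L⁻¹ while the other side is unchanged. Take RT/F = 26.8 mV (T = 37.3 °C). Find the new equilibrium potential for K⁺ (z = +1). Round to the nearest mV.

-66 mV

After the shift: [K⁺]_out = 4.98, [K⁺]_in = 58.4 mmol L⁻¹.
E_new = (26.8/1)·ln(4.98/58.4) = 26.80 · (-2.4619) = -65.98 mV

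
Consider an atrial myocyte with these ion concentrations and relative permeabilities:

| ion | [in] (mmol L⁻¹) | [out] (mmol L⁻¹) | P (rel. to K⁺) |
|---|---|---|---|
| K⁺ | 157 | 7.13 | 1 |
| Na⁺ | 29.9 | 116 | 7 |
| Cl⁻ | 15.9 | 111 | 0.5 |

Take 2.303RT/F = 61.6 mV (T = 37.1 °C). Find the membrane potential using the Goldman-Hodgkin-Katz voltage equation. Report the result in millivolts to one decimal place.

18.0 mV

Vm = 61.6 · log₁₀[(Σ P·[cation]ₒ + Σ P·[anion]ᵢ) / (Σ P·[cation]ᵢ + Σ P·[anion]ₒ)]
Numerator = 1×7.13 + 7×116 + 0.5×15.9 = 827.1
Denominator = 1×157 + 7×29.9 + 0.5×111 = 421.8
Vm = 61.6 · log₁₀(1.9608) = 61.6 × (0.2924) = 18.01 mV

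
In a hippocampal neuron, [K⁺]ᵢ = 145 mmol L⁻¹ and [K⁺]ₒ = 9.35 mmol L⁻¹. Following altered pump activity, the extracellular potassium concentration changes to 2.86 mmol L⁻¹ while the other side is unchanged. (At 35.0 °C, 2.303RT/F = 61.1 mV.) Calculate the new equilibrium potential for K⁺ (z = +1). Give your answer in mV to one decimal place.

After the shift: [K⁺]_out = 2.86, [K⁺]_in = 145 mmol L⁻¹.
E_new = (61.1/1)·log₁₀(2.86/145) = 61.10 · (-1.7050) = -104.18 mV

-104.2 mV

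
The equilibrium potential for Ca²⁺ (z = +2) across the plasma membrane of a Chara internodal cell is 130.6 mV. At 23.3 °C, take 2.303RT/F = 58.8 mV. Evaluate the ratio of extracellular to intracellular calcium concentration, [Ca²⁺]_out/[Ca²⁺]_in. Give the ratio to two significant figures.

log₁₀([out]/[in]) = E·z/(58.8) = 130.6 × 2 / 58.8 = 4.4422
[out]/[in] = 10^(4.4422) = 2.768e+04

28000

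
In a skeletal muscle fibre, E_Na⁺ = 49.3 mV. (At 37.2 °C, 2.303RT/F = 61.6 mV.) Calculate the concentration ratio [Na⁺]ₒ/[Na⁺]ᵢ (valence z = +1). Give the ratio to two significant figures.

6.3

log₁₀([out]/[in]) = E·z/(61.6) = 49.3 × 1 / 61.6 = 0.8003
[out]/[in] = 10^(0.8003) = 6.314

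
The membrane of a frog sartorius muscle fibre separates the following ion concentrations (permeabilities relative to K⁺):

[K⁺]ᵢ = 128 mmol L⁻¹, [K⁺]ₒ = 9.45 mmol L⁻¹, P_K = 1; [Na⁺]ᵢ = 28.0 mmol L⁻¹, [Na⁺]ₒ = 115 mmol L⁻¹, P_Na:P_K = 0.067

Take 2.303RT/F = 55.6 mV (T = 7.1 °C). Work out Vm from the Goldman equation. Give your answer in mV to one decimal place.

-48.9 mV

Vm = 55.6 · log₁₀[(Σ P·[cation]ₒ + Σ P·[anion]ᵢ) / (Σ P·[cation]ᵢ + Σ P·[anion]ₒ)]
Numerator = 1×9.45 + 0.067×115 = 17.16
Denominator = 1×128 + 0.067×28.0 = 129.9
Vm = 55.6 · log₁₀(0.13209) = 55.6 × (-0.8791) = -48.88 mV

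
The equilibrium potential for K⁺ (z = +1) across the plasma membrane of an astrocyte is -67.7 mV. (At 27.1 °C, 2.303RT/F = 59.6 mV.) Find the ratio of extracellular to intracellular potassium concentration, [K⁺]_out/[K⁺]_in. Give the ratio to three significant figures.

log₁₀([out]/[in]) = E·z/(59.6) = -67.7 × 1 / 59.6 = -1.1359
[out]/[in] = 10^(-1.1359) = 0.07313

0.0731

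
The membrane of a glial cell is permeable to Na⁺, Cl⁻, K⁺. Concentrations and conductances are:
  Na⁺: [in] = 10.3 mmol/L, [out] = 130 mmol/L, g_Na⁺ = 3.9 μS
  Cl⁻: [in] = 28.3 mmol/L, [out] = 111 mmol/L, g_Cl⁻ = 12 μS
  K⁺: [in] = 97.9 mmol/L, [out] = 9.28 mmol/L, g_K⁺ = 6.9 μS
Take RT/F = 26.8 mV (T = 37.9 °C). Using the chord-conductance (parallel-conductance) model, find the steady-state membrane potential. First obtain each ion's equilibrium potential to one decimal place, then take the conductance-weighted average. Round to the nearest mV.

E_Na⁺ = (26.8/1)·ln(130/10.3) = 67.9 mV
E_Cl⁻ = (26.8/-1)·ln(111/28.3) = -36.6 mV
E_K⁺ = (26.8/1)·ln(9.28/97.9) = -63.1 mV
Vm = (Σ gᵢEᵢ)/(Σ gᵢ) = (3.9·67.9 + 12·-36.6 + 6.9·-63.1) / (3.9 + 12 + 6.9)
= -609.78 / 22.8 = -26.74 mV

-27 mV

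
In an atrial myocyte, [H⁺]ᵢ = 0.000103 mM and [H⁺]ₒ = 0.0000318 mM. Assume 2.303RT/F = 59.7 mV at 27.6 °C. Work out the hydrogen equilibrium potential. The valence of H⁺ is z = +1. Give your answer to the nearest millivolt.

-30 mV

E = (59.7/z) · log₁₀([H⁺]_out/[H⁺]_in) with z = +1.
= (59.7/1) · log₁₀(0.0000318/0.000103) = 59.70 · log₁₀(0.3087)
= 59.70 · (-0.5104) = -30.47 mV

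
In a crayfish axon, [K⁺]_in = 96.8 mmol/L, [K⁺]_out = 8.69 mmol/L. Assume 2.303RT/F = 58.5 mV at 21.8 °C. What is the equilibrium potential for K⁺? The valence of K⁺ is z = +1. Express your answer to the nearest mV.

E = (58.5/z) · log₁₀([K⁺]_out/[K⁺]_in) with z = +1.
= (58.5/1) · log₁₀(8.69/96.8) = 58.50 · log₁₀(0.08977)
= 58.50 · (-1.0469) = -61.24 mV

-61 mV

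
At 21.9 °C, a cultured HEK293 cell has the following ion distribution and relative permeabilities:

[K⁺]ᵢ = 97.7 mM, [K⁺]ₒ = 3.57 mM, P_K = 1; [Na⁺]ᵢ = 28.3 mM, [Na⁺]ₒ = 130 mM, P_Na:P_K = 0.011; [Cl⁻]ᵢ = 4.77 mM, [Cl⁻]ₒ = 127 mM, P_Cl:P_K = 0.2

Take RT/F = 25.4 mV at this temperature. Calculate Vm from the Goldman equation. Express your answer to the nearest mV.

Vm = 25.4 · ln[(Σ P·[cation]ₒ + Σ P·[anion]ᵢ) / (Σ P·[cation]ᵢ + Σ P·[anion]ₒ)]
Numerator = 1×3.57 + 0.011×130 + 0.2×4.77 = 5.954
Denominator = 1×97.7 + 0.011×28.3 + 0.2×127 = 123.4
Vm = 25.4 · ln(0.048245) = 25.4 × (-3.0315) = -77.00 mV

-77 mV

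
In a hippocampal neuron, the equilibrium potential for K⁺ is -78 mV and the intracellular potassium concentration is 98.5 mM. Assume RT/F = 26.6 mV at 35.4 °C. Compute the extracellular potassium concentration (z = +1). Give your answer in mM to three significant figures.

Nernst: E = (26.6/1) · ln([out]/[in]), so ln([out]/[in]) = -78.0 × 1 / 26.6 = -2.9323.
[out]/[in] = e^(-2.9323) = 0.05327.
[out] = 0.05327 × 98.5 = 5.247 mM.

5.25 mM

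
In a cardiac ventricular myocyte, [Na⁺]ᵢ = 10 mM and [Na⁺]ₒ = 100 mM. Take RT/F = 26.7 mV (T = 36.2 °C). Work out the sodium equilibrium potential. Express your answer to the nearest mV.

E = (26.7/z) · ln([Na⁺]_out/[Na⁺]_in) with z = +1.
= (26.7/1) · ln(100/10) = 26.70 · ln(10)
= 26.70 · (2.3026) = 61.48 mV

61 mV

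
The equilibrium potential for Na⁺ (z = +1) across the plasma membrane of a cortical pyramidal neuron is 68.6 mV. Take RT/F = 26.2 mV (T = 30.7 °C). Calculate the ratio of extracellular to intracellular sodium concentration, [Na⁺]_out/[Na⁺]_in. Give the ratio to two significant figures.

ln([out]/[in]) = E·z/(26.2) = 68.6 × 1 / 26.2 = 2.6183
[out]/[in] = e^(2.6183) = 13.71

14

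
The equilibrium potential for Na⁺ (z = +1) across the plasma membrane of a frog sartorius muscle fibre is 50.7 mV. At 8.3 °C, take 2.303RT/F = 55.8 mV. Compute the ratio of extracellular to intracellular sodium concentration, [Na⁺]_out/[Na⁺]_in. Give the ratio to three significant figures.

log₁₀([out]/[in]) = E·z/(55.8) = 50.7 × 1 / 55.8 = 0.9086
[out]/[in] = 10^(0.9086) = 8.102

8.10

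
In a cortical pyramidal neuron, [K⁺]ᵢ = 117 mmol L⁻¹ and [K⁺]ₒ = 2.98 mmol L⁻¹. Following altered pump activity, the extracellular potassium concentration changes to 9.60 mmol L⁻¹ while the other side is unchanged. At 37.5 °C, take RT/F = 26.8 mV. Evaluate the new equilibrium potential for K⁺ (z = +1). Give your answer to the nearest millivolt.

After the shift: [K⁺]_out = 9.60, [K⁺]_in = 117 mmol L⁻¹.
E_new = (26.8/1)·ln(9.60/117) = 26.80 · (-2.5004) = -67.01 mV

-67 mV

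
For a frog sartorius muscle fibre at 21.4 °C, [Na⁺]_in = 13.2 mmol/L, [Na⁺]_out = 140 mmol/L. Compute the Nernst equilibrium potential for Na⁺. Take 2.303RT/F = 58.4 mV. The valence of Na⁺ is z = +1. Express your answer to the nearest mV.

E = (58.4/z) · log₁₀([Na⁺]_out/[Na⁺]_in) with z = +1.
= (58.4/1) · log₁₀(140/13.2) = 58.40 · log₁₀(10.61)
= 58.40 · (1.0256) = 59.89 mV

60 mV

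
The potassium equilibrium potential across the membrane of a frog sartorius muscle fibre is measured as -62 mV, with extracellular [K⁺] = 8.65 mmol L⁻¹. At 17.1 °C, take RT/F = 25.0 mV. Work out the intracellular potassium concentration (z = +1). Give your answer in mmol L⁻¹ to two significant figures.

100 mmol L⁻¹

Nernst: E = (25.0/1) · ln([out]/[in]), so ln([out]/[in]) = -62.0 × 1 / 25.0 = -2.4800.
[out]/[in] = e^(-2.4800) = 0.08374.
[in] = 8.65 / 0.08374 = 103.3 mmol L⁻¹.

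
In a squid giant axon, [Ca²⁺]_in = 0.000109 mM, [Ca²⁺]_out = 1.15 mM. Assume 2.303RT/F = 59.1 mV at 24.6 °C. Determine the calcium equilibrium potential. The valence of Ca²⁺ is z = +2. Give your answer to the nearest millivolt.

E = (59.1/z) · log₁₀([Ca²⁺]_out/[Ca²⁺]_in) with z = +2.
= (59.1/2) · log₁₀(1.15/0.000109) = 29.55 · log₁₀(1.055e+04)
= 29.55 · (4.0233) = 118.89 mV

119 mV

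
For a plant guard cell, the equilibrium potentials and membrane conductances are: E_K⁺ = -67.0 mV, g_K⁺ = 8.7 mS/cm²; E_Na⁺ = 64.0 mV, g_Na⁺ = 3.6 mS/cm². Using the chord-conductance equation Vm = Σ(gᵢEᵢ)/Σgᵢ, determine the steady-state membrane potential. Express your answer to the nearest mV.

Σ gᵢEᵢ = 8.7·(-67.0) + 3.6·(64.0) = -352.50
Σ gᵢ = 8.7 + 3.6 = 12.3
Vm = -352.50 / 12.3 = -28.66 mV

-29 mV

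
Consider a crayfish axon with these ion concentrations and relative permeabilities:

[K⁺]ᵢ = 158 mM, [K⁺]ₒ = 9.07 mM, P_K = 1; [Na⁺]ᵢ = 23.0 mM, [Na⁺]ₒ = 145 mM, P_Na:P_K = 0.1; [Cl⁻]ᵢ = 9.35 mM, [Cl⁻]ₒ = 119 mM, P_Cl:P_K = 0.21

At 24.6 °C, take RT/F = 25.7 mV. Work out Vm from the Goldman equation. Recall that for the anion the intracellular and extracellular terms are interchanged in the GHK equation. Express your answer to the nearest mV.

-51 mV

Vm = 25.7 · ln[(Σ P·[cation]ₒ + Σ P·[anion]ᵢ) / (Σ P·[cation]ᵢ + Σ P·[anion]ₒ)]
Numerator = 1×9.07 + 0.1×145 + 0.21×9.35 = 25.53
Denominator = 1×158 + 0.1×23.0 + 0.21×119 = 185.3
Vm = 25.7 · ln(0.1378) = 25.7 × (-1.9819) = -50.94 mV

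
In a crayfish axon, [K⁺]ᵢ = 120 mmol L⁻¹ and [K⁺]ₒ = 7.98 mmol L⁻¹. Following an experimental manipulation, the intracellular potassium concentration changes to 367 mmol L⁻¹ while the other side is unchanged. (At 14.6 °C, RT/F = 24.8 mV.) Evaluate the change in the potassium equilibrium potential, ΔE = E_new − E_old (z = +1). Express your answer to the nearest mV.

E_old = (24.8/1)·ln(7.98/120) = -67.22 mV
E_new = (24.8/1)·ln(7.98/367) = -94.94 mV
ΔE = -94.94 − (-67.22) = -27.72 mV

-28 mV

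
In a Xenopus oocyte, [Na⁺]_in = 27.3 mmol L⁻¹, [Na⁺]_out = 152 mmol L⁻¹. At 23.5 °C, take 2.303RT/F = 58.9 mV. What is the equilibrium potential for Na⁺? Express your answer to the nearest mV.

E = (58.9/z) · log₁₀([Na⁺]_out/[Na⁺]_in) with z = +1.
= (58.9/1) · log₁₀(152/27.3) = 58.90 · log₁₀(5.568)
= 58.90 · (0.7457) = 43.92 mV

44 mV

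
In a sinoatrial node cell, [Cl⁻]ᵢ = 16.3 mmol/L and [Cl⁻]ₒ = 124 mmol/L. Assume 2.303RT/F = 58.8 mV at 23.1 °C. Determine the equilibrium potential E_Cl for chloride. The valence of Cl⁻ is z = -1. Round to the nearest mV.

-52 mV

E = (58.8/z) · log₁₀([Cl⁻]_out/[Cl⁻]_in) with z = -1.
For an anion, dividing by z = -1 reverses the sign.
= (58.8/-1) · log₁₀(124/16.3) = -58.80 · log₁₀(7.607)
= -58.80 · (0.8812) = -51.82 mV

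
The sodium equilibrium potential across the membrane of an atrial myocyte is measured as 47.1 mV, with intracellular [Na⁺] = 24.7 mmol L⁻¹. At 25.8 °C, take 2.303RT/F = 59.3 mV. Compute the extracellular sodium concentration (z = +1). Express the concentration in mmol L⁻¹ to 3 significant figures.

154 mmol L⁻¹

Nernst: E = (59.3/1) · log₁₀([out]/[in]), so log₁₀([out]/[in]) = 47.1 × 1 / 59.3 = 0.7943.
[out]/[in] = 10^(0.7943) = 6.227.
[out] = 6.227 × 24.7 = 153.8 mmol L⁻¹.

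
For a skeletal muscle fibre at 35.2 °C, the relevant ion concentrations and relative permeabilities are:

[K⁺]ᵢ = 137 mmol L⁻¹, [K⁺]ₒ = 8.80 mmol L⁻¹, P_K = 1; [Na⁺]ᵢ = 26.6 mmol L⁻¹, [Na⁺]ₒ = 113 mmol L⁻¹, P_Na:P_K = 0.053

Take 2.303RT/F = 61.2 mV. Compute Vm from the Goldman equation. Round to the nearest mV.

-59 mV

Vm = 61.2 · log₁₀[(Σ P·[cation]ₒ + Σ P·[anion]ᵢ) / (Σ P·[cation]ᵢ + Σ P·[anion]ₒ)]
Numerator = 1×8.80 + 0.053×113 = 14.79
Denominator = 1×137 + 0.053×26.6 = 138.4
Vm = 61.2 · log₁₀(0.10685) = 61.2 × (-0.9712) = -59.44 mV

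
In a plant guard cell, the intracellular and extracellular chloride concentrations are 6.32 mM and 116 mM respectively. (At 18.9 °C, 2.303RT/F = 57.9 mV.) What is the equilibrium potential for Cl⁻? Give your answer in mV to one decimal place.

-73.2 mV

E = (57.9/z) · log₁₀([Cl⁻]_out/[Cl⁻]_in) with z = -1.
For an anion, dividing by z = -1 reverses the sign.
= (57.9/-1) · log₁₀(116/6.32) = -57.90 · log₁₀(18.35)
= -57.90 · (1.2637) = -73.17 mV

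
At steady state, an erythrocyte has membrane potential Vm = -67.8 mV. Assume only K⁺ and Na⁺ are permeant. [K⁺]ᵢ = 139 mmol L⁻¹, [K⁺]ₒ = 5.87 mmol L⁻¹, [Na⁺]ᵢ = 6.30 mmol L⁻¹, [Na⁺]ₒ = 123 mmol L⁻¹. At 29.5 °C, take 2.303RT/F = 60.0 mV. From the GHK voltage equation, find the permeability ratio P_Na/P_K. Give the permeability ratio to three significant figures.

Let α = P_Na/P_K. GHK: Vm = 60.0·log₁₀[(Kₒ + α·Naₒ)/(Kᵢ + α·Naᵢ)].
10^(Vm/60.0) = 10^(-67.8/60.0) = 0.074131
So 0.074131·(Kᵢ + α·Naᵢ) = Kₒ + α·Naₒ → α = (0.074131·139.0 − 5.87) / (123.0 − 0.074131·6.3)
α = (10.3 − 5.87) / (123.0 − 0.467) = 4.434/122.5 = 0.03619

0.0362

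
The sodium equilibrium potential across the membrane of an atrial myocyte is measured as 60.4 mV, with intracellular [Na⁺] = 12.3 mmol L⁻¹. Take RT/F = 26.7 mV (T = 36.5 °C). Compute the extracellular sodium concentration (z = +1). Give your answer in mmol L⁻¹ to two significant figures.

120 mmol L⁻¹

Nernst: E = (26.7/1) · ln([out]/[in]), so ln([out]/[in]) = 60.4 × 1 / 26.7 = 2.2622.
[out]/[in] = e^(2.2622) = 9.604.
[out] = 9.604 × 12.3 = 118.1 mmol L⁻¹.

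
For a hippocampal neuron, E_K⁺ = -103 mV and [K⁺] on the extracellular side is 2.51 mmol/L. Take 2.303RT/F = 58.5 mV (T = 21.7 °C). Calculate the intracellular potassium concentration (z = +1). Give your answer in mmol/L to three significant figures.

Nernst: E = (58.5/1) · log₁₀([out]/[in]), so log₁₀([out]/[in]) = -103.0 × 1 / 58.5 = -1.7607.
[out]/[in] = 10^(-1.7607) = 0.01735.
[in] = 2.51 / 0.01735 = 144.7 mmol/L.

145 mmol/L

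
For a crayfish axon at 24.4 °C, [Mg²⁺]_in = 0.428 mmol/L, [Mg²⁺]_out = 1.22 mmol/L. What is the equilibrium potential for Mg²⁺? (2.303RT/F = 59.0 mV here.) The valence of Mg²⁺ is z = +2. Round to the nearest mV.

13 mV

E = (59.0/z) · log₁₀([Mg²⁺]_out/[Mg²⁺]_in) with z = +2.
= (59.0/2) · log₁₀(1.22/0.428) = 29.50 · log₁₀(2.85)
= 29.50 · (0.4549) = 13.42 mV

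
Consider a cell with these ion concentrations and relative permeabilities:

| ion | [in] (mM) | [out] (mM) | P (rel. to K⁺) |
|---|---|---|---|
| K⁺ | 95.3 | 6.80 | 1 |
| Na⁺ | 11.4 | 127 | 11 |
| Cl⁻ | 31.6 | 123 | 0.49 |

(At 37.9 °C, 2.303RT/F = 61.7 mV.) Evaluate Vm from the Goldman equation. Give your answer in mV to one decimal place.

43.4 mV

Vm = 61.7 · log₁₀[(Σ P·[cation]ₒ + Σ P·[anion]ᵢ) / (Σ P·[cation]ᵢ + Σ P·[anion]ₒ)]
Numerator = 1×6.80 + 11×127 + 0.49×31.6 = 1419
Denominator = 1×95.3 + 11×11.4 + 0.49×123 = 281
Vm = 61.7 · log₁₀(5.0514) = 61.7 × (0.7034) = 43.40 mV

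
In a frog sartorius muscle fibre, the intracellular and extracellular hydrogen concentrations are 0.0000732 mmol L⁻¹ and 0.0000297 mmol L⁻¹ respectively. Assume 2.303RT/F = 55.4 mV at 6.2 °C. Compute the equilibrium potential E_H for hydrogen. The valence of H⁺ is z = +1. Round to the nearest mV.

-22 mV

E = (55.4/z) · log₁₀([H⁺]_out/[H⁺]_in) with z = +1.
= (55.4/1) · log₁₀(0.0000297/0.0000732) = 55.40 · log₁₀(0.4057)
= 55.40 · (-0.3918) = -21.70 mV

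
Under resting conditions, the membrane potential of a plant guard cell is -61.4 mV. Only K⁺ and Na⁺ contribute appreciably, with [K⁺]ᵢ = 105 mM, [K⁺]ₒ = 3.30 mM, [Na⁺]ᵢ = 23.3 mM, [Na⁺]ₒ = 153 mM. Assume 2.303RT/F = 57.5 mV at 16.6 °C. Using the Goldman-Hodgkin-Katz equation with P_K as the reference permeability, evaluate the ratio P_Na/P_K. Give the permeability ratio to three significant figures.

0.0376

Let α = P_Na/P_K. GHK: Vm = 57.5·log₁₀[(Kₒ + α·Naₒ)/(Kᵢ + α·Naᵢ)].
10^(Vm/57.5) = 10^(-61.4/57.5) = 0.085541
So 0.085541·(Kᵢ + α·Naᵢ) = Kₒ + α·Naₒ → α = (0.085541·105.0 − 3.3) / (153.0 − 0.085541·23.3)
α = (8.982 − 3.3) / (153.0 − 1.993) = 5.682/151 = 0.03763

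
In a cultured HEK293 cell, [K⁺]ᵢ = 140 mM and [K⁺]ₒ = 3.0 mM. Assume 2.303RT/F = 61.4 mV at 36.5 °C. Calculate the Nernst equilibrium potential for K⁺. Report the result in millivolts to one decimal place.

-102.5 mV

E = (61.4/z) · log₁₀([K⁺]_out/[K⁺]_in) with z = +1.
= (61.4/1) · log₁₀(3.0/140) = 61.40 · log₁₀(0.02143)
= 61.40 · (-1.6690) = -102.48 mV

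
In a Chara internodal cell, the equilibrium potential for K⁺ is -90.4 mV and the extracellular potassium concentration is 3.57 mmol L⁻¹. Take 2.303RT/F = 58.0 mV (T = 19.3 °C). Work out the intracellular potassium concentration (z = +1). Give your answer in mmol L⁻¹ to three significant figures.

Nernst: E = (58.0/1) · log₁₀([out]/[in]), so log₁₀([out]/[in]) = -90.4 × 1 / 58.0 = -1.5586.
[out]/[in] = 10^(-1.5586) = 0.02763.
[in] = 3.57 / 0.02763 = 129.2 mmol L⁻¹.

129 mmol L⁻¹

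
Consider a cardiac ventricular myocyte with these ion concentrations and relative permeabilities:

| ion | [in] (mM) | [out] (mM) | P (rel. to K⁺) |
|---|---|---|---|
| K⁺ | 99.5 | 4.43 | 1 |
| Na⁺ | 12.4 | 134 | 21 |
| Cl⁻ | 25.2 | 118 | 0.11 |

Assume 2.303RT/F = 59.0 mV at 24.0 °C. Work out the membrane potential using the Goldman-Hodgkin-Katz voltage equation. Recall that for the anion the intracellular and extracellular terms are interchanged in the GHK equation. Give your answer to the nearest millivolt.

Vm = 59.0 · log₁₀[(Σ P·[cation]ₒ + Σ P·[anion]ᵢ) / (Σ P·[cation]ᵢ + Σ P·[anion]ₒ)]
Numerator = 1×4.43 + 21×134 + 0.11×25.2 = 2821
Denominator = 1×99.5 + 21×12.4 + 0.11×118 = 372.9
Vm = 59.0 · log₁₀(7.566) = 59.0 × (0.8789) = 51.85 mV

52 mV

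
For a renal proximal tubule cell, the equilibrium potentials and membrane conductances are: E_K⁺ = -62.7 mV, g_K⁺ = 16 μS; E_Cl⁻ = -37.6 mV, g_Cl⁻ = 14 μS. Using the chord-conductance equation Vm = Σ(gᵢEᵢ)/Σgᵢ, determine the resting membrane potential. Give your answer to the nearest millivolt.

-51 mV

Σ gᵢEᵢ = 16·(-62.7) + 14·(-37.6) = -1529.60
Σ gᵢ = 16 + 14 = 30
Vm = -1529.60 / 30 = -50.99 mV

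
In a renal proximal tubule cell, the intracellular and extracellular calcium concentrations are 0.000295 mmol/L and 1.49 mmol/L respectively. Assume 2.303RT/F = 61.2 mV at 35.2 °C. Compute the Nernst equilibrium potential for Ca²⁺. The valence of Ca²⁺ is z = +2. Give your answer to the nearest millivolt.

E = (61.2/z) · log₁₀([Ca²⁺]_out/[Ca²⁺]_in) with z = +2.
= (61.2/2) · log₁₀(1.49/0.000295) = 30.60 · log₁₀(5051)
= 30.60 · (3.7034) = 113.32 mV

113 mV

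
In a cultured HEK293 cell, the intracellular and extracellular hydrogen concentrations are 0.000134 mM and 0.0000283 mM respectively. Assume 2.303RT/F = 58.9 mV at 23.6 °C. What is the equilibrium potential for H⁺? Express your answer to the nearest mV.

E = (58.9/z) · log₁₀([H⁺]_out/[H⁺]_in) with z = +1.
= (58.9/1) · log₁₀(0.0000283/0.000134) = 58.90 · log₁₀(0.2112)
= 58.90 · (-0.6753) = -39.78 mV

-40 mV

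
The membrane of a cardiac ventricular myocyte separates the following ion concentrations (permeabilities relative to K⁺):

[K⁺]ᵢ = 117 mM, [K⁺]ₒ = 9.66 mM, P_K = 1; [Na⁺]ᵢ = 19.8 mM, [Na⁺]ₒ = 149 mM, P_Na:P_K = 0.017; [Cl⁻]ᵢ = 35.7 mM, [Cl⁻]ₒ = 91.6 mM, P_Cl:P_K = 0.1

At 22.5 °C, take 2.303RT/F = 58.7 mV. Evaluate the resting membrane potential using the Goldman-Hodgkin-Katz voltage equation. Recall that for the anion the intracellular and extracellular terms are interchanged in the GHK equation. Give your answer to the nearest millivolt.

Vm = 58.7 · log₁₀[(Σ P·[cation]ₒ + Σ P·[anion]ᵢ) / (Σ P·[cation]ᵢ + Σ P·[anion]ₒ)]
Numerator = 1×9.66 + 0.017×149 + 0.1×35.7 = 15.76
Denominator = 1×117 + 0.017×19.8 + 0.1×91.6 = 126.5
Vm = 58.7 · log₁₀(0.12461) = 58.7 × (-0.9044) = -53.09 mV

-53 mV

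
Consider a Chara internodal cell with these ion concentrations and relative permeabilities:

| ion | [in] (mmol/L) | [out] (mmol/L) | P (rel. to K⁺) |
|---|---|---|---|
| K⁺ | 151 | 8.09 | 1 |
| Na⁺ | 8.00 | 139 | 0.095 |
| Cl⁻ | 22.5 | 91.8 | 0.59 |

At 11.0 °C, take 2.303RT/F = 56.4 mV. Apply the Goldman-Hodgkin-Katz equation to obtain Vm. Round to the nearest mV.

Vm = 56.4 · log₁₀[(Σ P·[cation]ₒ + Σ P·[anion]ᵢ) / (Σ P·[cation]ᵢ + Σ P·[anion]ₒ)]
Numerator = 1×8.09 + 0.095×139 + 0.59×22.5 = 34.57
Denominator = 1×151 + 0.095×8.00 + 0.59×91.8 = 205.9
Vm = 56.4 · log₁₀(0.16788) = 56.4 × (-0.7750) = -43.71 mV

-44 mV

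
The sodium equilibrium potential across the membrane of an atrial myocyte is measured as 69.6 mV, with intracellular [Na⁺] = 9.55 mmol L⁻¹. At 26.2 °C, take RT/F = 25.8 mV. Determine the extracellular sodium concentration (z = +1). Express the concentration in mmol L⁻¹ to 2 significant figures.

Nernst: E = (25.8/1) · ln([out]/[in]), so ln([out]/[in]) = 69.6 × 1 / 25.8 = 2.6977.
[out]/[in] = e^(2.6977) = 14.85.
[out] = 14.85 × 9.55 = 141.8 mmol L⁻¹.

140 mmol L⁻¹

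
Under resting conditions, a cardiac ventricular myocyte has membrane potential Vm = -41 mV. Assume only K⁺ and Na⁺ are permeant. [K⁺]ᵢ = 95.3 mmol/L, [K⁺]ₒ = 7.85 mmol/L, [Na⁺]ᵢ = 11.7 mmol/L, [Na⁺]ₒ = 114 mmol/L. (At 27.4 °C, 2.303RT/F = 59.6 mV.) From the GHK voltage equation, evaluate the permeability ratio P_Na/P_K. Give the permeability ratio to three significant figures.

Let α = P_Na/P_K. GHK: Vm = 59.6·log₁₀[(Kₒ + α·Naₒ)/(Kᵢ + α·Naᵢ)].
10^(Vm/59.6) = 10^(-41.0/59.6) = 0.20515
So 0.20515·(Kᵢ + α·Naᵢ) = Kₒ + α·Naₒ → α = (0.20515·95.3 − 7.85) / (114.0 − 0.20515·11.7)
α = (19.55 − 7.85) / (114.0 − 2.4) = 11.7/111.6 = 0.1048

0.105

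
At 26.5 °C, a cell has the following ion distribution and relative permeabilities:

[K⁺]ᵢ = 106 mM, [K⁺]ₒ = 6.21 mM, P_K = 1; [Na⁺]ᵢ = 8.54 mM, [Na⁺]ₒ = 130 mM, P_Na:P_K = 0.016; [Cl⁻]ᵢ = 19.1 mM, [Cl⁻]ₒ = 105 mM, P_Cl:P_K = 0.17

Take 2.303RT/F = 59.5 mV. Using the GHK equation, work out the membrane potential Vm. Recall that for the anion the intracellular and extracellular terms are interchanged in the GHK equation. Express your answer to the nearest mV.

-61 mV

Vm = 59.5 · log₁₀[(Σ P·[cation]ₒ + Σ P·[anion]ᵢ) / (Σ P·[cation]ᵢ + Σ P·[anion]ₒ)]
Numerator = 1×6.21 + 0.016×130 + 0.17×19.1 = 11.54
Denominator = 1×106 + 0.016×8.54 + 0.17×105 = 124
Vm = 59.5 · log₁₀(0.09305) = 59.5 × (-1.0313) = -61.36 mV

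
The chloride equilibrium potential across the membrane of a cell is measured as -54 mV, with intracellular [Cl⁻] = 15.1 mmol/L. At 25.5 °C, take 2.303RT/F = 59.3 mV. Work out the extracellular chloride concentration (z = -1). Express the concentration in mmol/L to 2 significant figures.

Nernst: E = (59.3/-1) · log₁₀([out]/[in]), so log₁₀([out]/[in]) = -54.0 × -1 / 59.3 = 0.9106.
[out]/[in] = 10^(0.9106) = 8.14.
[out] = 8.14 × 15.1 = 122.9 mmol/L.

120 mmol/L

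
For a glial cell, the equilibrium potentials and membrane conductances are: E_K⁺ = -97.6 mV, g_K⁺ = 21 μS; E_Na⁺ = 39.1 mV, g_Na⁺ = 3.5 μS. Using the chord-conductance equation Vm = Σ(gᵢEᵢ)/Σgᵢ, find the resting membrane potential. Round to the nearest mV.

Σ gᵢEᵢ = 21·(-97.6) + 3.5·(39.1) = -1912.75
Σ gᵢ = 21 + 3.5 = 24.5
Vm = -1912.75 / 24.5 = -78.07 mV

-78 mV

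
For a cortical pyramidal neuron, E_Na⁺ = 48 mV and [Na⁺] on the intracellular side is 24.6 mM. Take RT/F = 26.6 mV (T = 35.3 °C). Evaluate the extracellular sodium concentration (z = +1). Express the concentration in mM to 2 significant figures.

150 mM

Nernst: E = (26.6/1) · ln([out]/[in]), so ln([out]/[in]) = 48.0 × 1 / 26.6 = 1.8045.
[out]/[in] = e^(1.8045) = 6.077.
[out] = 6.077 × 24.6 = 149.5 mM.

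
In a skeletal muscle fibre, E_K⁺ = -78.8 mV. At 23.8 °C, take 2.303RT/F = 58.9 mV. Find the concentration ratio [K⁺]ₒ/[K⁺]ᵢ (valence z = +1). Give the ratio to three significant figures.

0.0459

log₁₀([out]/[in]) = E·z/(58.9) = -78.8 × 1 / 58.9 = -1.3379
[out]/[in] = 10^(-1.3379) = 0.04593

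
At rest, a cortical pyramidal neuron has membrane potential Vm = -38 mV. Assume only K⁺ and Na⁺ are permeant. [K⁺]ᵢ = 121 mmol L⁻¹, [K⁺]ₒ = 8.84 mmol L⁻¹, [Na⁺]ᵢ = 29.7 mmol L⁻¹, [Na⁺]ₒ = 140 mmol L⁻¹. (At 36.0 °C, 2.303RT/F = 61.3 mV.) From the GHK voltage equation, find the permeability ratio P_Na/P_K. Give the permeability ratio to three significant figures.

0.152

Let α = P_Na/P_K. GHK: Vm = 61.3·log₁₀[(Kₒ + α·Naₒ)/(Kᵢ + α·Naᵢ)].
10^(Vm/61.3) = 10^(-38.0/61.3) = 0.23994
So 0.23994·(Kᵢ + α·Naᵢ) = Kₒ + α·Naₒ → α = (0.23994·121.0 − 8.84) / (140.0 − 0.23994·29.7)
α = (29.03 − 8.84) / (140.0 − 7.126) = 20.19/132.9 = 0.152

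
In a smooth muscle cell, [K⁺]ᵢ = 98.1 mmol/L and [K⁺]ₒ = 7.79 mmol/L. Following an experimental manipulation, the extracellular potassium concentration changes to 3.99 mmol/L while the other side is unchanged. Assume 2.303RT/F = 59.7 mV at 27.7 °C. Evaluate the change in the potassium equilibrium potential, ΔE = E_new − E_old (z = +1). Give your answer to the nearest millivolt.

E_old = (59.7/1)·log₁₀(7.79/98.1) = -65.68 mV
E_new = (59.7/1)·log₁₀(3.99/98.1) = -83.02 mV
ΔE = -83.02 − (-65.68) = -17.35 mV

-17 mV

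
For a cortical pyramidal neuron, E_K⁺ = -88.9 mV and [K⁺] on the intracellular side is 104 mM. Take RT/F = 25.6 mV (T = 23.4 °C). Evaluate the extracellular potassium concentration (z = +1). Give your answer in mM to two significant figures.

Nernst: E = (25.6/1) · ln([out]/[in]), so ln([out]/[in]) = -88.9 × 1 / 25.6 = -3.4727.
[out]/[in] = e^(-3.4727) = 0.03103.
[out] = 0.03103 × 104 = 3.228 mM.

3.2 mM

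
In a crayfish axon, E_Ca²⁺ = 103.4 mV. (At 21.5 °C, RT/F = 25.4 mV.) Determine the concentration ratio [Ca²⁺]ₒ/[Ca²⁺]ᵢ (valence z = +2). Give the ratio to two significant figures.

3400

ln([out]/[in]) = E·z/(25.4) = 103.4 × 2 / 25.4 = 8.1417
[out]/[in] = e^(8.1417) = 3435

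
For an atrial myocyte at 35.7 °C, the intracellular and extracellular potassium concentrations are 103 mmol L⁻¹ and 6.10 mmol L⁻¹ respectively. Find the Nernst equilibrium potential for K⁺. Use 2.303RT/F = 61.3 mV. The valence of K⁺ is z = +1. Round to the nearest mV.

E = (61.3/z) · log₁₀([K⁺]_out/[K⁺]_in) with z = +1.
= (61.3/1) · log₁₀(6.10/103) = 61.30 · log₁₀(0.05922)
= 61.30 · (-1.2275) = -75.25 mV

-75 mV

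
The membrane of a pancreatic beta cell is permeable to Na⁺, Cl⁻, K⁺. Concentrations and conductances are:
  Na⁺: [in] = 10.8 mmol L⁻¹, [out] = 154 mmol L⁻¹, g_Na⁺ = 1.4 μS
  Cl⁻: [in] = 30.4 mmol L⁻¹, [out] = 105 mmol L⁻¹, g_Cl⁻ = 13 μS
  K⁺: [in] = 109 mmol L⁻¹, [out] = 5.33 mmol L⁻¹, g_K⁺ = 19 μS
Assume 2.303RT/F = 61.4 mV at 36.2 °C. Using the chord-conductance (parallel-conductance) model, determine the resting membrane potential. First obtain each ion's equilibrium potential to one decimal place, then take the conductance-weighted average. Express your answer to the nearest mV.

-56 mV

E_Na⁺ = (61.4/1)·log₁₀(154/10.8) = 70.9 mV
E_Cl⁻ = (61.4/-1)·log₁₀(105/30.4) = -33.1 mV
E_K⁺ = (61.4/1)·log₁₀(5.33/109) = -80.5 mV
Vm = (Σ gᵢEᵢ)/(Σ gᵢ) = (1.4·70.9 + 13·-33.1 + 19·-80.5) / (1.4 + 13 + 19)
= -1860.54 / 33.4 = -55.70 mV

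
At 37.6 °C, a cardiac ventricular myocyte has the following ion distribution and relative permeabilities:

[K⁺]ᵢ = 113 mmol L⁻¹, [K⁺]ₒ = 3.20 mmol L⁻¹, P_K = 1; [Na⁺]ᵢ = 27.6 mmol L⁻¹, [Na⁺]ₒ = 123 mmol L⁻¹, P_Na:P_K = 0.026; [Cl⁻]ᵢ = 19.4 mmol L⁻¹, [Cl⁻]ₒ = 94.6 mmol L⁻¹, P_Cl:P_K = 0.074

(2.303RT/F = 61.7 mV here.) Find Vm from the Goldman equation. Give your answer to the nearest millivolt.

Vm = 61.7 · log₁₀[(Σ P·[cation]ₒ + Σ P·[anion]ᵢ) / (Σ P·[cation]ᵢ + Σ P·[anion]ₒ)]
Numerator = 1×3.20 + 0.026×123 + 0.074×19.4 = 7.834
Denominator = 1×113 + 0.026×27.6 + 0.074×94.6 = 120.7
Vm = 61.7 · log₁₀(0.064892) = 61.7 × (-1.1878) = -73.29 mV

-73 mV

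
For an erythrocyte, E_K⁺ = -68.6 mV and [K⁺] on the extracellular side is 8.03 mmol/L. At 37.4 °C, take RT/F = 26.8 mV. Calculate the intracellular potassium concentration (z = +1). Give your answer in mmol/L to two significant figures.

Nernst: E = (26.8/1) · ln([out]/[in]), so ln([out]/[in]) = -68.6 × 1 / 26.8 = -2.5597.
[out]/[in] = e^(-2.5597) = 0.07733.
[in] = 8.03 / 0.07733 = 103.8 mmol/L.

100 mmol/L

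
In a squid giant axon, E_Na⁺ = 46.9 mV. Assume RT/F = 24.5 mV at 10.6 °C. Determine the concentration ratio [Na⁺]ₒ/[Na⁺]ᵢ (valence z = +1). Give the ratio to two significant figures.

6.8

ln([out]/[in]) = E·z/(24.5) = 46.9 × 1 / 24.5 = 1.9143
[out]/[in] = e^(1.9143) = 6.782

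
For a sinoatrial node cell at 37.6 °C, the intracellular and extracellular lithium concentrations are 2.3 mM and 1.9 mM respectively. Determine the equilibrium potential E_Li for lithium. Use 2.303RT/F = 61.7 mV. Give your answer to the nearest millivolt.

E = (61.7/z) · log₁₀([Li⁺]_out/[Li⁺]_in) with z = +1.
= (61.7/1) · log₁₀(1.9/2.3) = 61.70 · log₁₀(0.8261)
= 61.70 · (-0.0830) = -5.12 mV

-5 mV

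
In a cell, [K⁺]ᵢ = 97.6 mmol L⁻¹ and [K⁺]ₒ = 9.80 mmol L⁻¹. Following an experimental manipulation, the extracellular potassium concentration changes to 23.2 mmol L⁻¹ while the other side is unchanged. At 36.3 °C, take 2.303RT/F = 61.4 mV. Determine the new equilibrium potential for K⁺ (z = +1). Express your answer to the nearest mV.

After the shift: [K⁺]_out = 23.2, [K⁺]_in = 97.6 mmol L⁻¹.
E_new = (61.4/1)·log₁₀(23.2/97.6) = 61.40 · (-0.6240) = -38.31 mV

-38 mV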